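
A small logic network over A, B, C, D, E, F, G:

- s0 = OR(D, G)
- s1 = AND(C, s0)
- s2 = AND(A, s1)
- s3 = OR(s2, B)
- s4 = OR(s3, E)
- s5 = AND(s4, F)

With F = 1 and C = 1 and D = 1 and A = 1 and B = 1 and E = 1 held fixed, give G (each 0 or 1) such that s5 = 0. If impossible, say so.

With F = 1 and C = 1 and D = 1 and A = 1 and B = 1 and E = 1 fixed, none of the 2 settings of G give s5 = 0.
For example, with G=0:
s0 = OR(D, G) = OR(1, 0) = 1
s1 = AND(C, s0) = AND(1, 1) = 1
s2 = AND(A, s1) = AND(1, 1) = 1
s3 = OR(s2, B) = OR(1, 1) = 1
s4 = OR(s3, E) = OR(1, 1) = 1
s5 = AND(s4, F) = AND(1, 1) = 1
giving s5 = 1 ≠ 0.

no solution exists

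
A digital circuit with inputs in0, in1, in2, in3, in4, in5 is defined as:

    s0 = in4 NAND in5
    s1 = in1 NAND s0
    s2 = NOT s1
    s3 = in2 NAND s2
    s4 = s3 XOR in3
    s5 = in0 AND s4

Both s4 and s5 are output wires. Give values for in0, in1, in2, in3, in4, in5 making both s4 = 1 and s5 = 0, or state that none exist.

Check with in0=0 in1=0 in2=0 in3=0 in4=0 in5=0:
s0 = in4 NAND in5 = 0 NAND 0 = 1
s1 = in1 NAND s0 = 0 NAND 1 = 1
s2 = NOT s1 = NOT 1 = 0
s3 = in2 NAND s2 = 0 NAND 0 = 1
s4 = s3 XOR in3 = 1 XOR 0 = 1
s5 = in0 AND s4 = 0 AND 1 = 0
So s4 = 1 and s5 = 0.

in0=0 in1=0 in2=0 in3=0 in4=0 in5=0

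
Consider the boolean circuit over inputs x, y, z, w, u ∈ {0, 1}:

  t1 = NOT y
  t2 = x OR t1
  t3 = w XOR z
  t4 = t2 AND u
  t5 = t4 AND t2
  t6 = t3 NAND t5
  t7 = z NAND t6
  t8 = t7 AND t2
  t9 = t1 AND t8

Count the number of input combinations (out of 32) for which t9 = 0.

22

t9 = t1 AND t8 must be 0, so at least one of t1, t8 is 0.
Enumerating the 32 input combinations, 22 give t9 = 0 and 10 give t9 = 1.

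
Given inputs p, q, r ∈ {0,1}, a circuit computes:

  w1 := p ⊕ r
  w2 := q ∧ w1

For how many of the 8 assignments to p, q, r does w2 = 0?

6

w2 = q ∧ w1 must be 0, so at least one of q, w1 is 0.
Enumerating the 8 input combinations, 6 give w2 = 0 and 2 give w2 = 1.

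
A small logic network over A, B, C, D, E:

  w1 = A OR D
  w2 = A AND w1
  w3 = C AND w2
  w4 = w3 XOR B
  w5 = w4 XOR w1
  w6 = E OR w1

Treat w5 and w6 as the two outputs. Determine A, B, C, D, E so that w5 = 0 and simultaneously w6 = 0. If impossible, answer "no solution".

A=0, B=0, C=1, D=0, E=0

Check with A=0, B=0, C=1, D=0, E=0:
w1 = A OR D = 0 OR 0 = 0
w2 = A AND w1 = 0 AND 0 = 0
w3 = C AND w2 = 1 AND 0 = 0
w4 = w3 XOR B = 0 XOR 0 = 0
w5 = w4 XOR w1 = 0 XOR 0 = 0
w6 = E OR w1 = 0 OR 0 = 0
So w5 = 0 and w6 = 0.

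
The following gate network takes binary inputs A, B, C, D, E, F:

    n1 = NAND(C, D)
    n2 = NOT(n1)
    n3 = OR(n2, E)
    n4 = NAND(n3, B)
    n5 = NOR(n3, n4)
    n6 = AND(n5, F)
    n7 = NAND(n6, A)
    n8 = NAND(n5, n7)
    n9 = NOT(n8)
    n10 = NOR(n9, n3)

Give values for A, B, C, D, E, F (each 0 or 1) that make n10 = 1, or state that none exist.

A=1, B=1, C=0, D=1, E=0, F=1

n10 = NOR(n9, n3) must be 1, so both n9 = 0 and n3 = 0.
n9 = NOT(n8) must be 0, so n8 = 1.
Check with A=1, B=1, C=0, D=1, E=0, F=1:
n1 = NAND(C, D) = NAND(0, 1) = 1
n2 = NOT(n1) = NOT 1 = 0
n3 = OR(n2, E) = OR(0, 0) = 0
n4 = NAND(n3, B) = NAND(0, 1) = 1
n5 = NOR(n3, n4) = NOR(0, 1) = 0
n6 = AND(n5, F) = AND(0, 1) = 0
n7 = NAND(n6, A) = NAND(0, 1) = 1
n8 = NAND(n5, n7) = NAND(0, 1) = 1
n9 = NOT(n8) = NOT 1 = 0
n10 = NOR(n9, n3) = NOR(0, 0) = 1
So n10 = 1 as required.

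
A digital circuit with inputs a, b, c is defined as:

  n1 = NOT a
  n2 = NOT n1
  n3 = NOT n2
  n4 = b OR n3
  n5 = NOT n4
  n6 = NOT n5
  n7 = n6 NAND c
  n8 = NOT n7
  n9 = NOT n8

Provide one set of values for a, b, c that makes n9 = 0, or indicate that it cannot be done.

a=0, b=0, c=1

n9 = NOT n8 must be 0, so n8 = 1.
n8 = NOT n7 must be 1, so n7 = 0.
Check with a=0, b=0, c=1:
n1 = NOT a = NOT 0 = 1
n2 = NOT n1 = NOT 1 = 0
n3 = NOT n2 = NOT 0 = 1
n4 = b OR n3 = 0 OR 1 = 1
n5 = NOT n4 = NOT 1 = 0
n6 = NOT n5 = NOT 0 = 1
n7 = n6 NAND c = 1 NAND 1 = 0
n8 = NOT n7 = NOT 0 = 1
n9 = NOT n8 = NOT 1 = 0
So n9 = 0 as required.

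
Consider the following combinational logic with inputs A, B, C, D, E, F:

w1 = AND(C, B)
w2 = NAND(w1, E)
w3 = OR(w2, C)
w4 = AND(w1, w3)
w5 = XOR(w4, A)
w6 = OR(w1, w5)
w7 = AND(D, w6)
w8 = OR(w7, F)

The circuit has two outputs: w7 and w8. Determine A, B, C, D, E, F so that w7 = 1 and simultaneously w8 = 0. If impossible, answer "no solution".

Across all 64 input combinations, none give both w7 = 1 and w8 = 0.

no solution exists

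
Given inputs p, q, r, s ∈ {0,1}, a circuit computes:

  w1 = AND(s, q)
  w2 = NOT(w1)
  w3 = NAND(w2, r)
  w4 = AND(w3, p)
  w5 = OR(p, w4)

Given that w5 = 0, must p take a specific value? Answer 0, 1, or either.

0

w5 = OR(p, w4) must be 0, so both p = 0 and w4 = 0.
Every assignment with w5 = 0 has p = 0; there are 8 such assignment(s).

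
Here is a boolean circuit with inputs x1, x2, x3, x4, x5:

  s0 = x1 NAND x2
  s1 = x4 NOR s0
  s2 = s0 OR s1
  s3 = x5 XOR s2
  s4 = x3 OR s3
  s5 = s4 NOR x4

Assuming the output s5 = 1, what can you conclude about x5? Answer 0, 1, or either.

1

s5 = s4 NOR x4 must be 1, so both s4 = 0 and x4 = 0.
Every assignment with s5 = 1 has x5 = 1; there are 4 such assignment(s).
  x1=0, x2=0, x3=0, x4=0, x5=1
  x1=0, x2=1, x3=0, x4=0, x5=1
  x1=1, x2=0, x3=0, x4=0, x5=1
  x1=1, x2=1, x3=0, x4=0, x5=1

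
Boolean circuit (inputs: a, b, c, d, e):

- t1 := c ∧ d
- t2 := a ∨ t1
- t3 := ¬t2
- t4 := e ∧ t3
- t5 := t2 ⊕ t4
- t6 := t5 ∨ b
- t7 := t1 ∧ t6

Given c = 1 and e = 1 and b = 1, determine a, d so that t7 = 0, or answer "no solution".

a=0, d=0

t7 = t1 ∧ t6 must be 0, so at least one of t1, t6 is 0.
Check with c = 1 and e = 1 and b = 1 and a=0, d=0:
t1 = c ∧ d = 1 ∧ 0 = 0
t2 = a ∨ t1 = 0 ∨ 0 = 0
t3 = ¬t2 = ¬0 = 1
t4 = e ∧ t3 = 1 ∧ 1 = 1
t5 = t2 ⊕ t4 = 0 ⊕ 1 = 1
t6 = t5 ∨ b = 1 ∨ 1 = 1
t7 = t1 ∧ t6 = 0 ∧ 1 = 0
So t7 = 0.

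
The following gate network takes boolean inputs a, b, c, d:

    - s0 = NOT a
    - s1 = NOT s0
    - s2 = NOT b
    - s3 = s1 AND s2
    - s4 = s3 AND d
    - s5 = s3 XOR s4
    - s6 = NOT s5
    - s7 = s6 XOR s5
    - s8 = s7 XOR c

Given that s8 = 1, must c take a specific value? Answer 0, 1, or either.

s8 = s7 XOR c must be 1, so s7 and c differ.
Every assignment with s8 = 1 has c = 0; there are 8 such assignment(s).

0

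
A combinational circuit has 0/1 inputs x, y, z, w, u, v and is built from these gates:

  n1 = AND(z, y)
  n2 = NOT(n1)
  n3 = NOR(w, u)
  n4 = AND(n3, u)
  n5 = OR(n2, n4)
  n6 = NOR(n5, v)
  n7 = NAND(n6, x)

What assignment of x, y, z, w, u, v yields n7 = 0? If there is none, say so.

x=1, y=1, z=1, w=0, u=1, v=0

n7 = NAND(n6, x) must be 0, so both n6 = 1 and x = 1.
n6 = NOR(n5, v) must be 1, so both n5 = 0 and v = 0.
n5 = OR(n2, n4) must be 0, so both n2 = 0 and n4 = 0.
Check with x=1, y=1, z=1, w=0, u=1, v=0:
n1 = AND(z, y) = AND(1, 1) = 1
n2 = NOT(n1) = NOT 1 = 0
n3 = NOR(w, u) = NOR(0, 1) = 0
n4 = AND(n3, u) = AND(0, 1) = 0
n5 = OR(n2, n4) = OR(0, 0) = 0
n6 = NOR(n5, v) = NOR(0, 0) = 1
n7 = NAND(n6, x) = NAND(1, 1) = 0
So n7 = 0 as required.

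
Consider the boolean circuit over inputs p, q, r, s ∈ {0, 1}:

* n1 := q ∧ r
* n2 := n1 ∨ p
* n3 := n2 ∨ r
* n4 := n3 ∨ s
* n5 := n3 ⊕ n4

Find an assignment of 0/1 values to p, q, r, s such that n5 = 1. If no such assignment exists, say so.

p=0 q=0 r=0 s=1

Check with p=0 q=0 r=0 s=1:
n1 = q ∧ r = 0 ∧ 0 = 0
n2 = n1 ∨ p = 0 ∨ 0 = 0
n3 = n2 ∨ r = 0 ∨ 0 = 0
n4 = n3 ∨ s = 0 ∨ 1 = 1
n5 = n3 ⊕ n4 = 0 ⊕ 1 = 1
So n5 = 1 as required.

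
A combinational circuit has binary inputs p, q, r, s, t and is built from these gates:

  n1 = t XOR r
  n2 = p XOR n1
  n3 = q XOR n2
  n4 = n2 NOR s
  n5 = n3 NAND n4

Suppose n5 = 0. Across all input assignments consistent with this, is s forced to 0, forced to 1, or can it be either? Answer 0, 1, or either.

n5 = n3 NAND n4 must be 0, so both n3 = 1 and n4 = 1.
n3 = q XOR n2 must be 1, so q and n2 differ.
Every assignment with n5 = 0 has s = 0; there are 4 such assignment(s).
  p=0, q=1, r=0, s=0, t=0
  p=0, q=1, r=1, s=0, t=1
  p=1, q=1, r=0, s=0, t=1
  p=1, q=1, r=1, s=0, t=0

0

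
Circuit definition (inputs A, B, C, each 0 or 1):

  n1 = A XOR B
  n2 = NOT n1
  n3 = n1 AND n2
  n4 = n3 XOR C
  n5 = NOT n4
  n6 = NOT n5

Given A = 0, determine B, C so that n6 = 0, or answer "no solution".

B=1, C=0

n6 = NOT n5 must be 0, so n5 = 1.
n5 = NOT n4 must be 1, so n4 = 0.
Check with A = 0 and B=1, C=0:
n1 = A XOR B = 0 XOR 1 = 1
n2 = NOT n1 = NOT 1 = 0
n3 = n1 AND n2 = 1 AND 0 = 0
n4 = n3 XOR C = 0 XOR 0 = 0
n5 = NOT n4 = NOT 0 = 1
n6 = NOT n5 = NOT 1 = 0
So n6 = 0.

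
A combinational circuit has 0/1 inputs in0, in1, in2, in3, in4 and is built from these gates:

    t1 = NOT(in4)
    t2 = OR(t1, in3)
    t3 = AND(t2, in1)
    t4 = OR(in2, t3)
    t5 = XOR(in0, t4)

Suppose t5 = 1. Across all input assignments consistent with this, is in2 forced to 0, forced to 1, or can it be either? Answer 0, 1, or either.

Both values of in2 occur among assignments with t5 = 1:
  in2=0: in0=0, in1=1, in2=0, in3=0, in4=0
  in2=1: in0=0, in1=0, in2=1, in3=0, in4=0

either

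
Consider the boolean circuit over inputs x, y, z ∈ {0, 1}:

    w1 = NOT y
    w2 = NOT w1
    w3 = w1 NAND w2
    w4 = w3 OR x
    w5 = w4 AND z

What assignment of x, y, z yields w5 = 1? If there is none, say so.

x=0, y=1, z=1

Check with x=0, y=1, z=1:
w1 = NOT y = NOT 1 = 0
w2 = NOT w1 = NOT 0 = 1
w3 = w1 NAND w2 = 0 NAND 1 = 1
w4 = w3 OR x = 1 OR 0 = 1
w5 = w4 AND z = 1 AND 1 = 1
So w5 = 1 as required.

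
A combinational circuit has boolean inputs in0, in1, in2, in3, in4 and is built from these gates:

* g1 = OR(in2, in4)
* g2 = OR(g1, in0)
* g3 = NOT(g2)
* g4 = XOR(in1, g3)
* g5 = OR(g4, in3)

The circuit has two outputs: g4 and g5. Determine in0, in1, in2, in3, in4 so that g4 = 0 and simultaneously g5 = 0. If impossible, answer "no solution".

Check with in0=0 in1=1 in2=0 in3=0 in4=0:
g1 = OR(in2, in4) = OR(0, 0) = 0
g2 = OR(g1, in0) = OR(0, 0) = 0
g3 = NOT(g2) = NOT 0 = 1
g4 = XOR(in1, g3) = XOR(1, 1) = 0
g5 = OR(g4, in3) = OR(0, 0) = 0
So g4 = 0 and g5 = 0.

in0=0 in1=1 in2=0 in3=0 in4=0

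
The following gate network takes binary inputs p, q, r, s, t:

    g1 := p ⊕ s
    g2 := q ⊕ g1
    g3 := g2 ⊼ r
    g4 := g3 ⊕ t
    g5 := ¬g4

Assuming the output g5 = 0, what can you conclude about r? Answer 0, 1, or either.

either

Both values of r occur among assignments with g5 = 0:
  r=0: p=0, q=0, r=0, s=0, t=0
  r=1: p=0, q=0, r=1, s=0, t=0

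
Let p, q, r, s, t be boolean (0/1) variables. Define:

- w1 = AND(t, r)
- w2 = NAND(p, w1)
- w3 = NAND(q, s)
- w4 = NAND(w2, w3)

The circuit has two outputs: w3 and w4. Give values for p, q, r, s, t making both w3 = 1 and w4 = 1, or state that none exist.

p=1 q=0 r=1 s=1 t=1

Check with p=1 q=0 r=1 s=1 t=1:
w1 = AND(t, r) = AND(1, 1) = 1
w2 = NAND(p, w1) = NAND(1, 1) = 0
w3 = NAND(q, s) = NAND(0, 1) = 1
w4 = NAND(w2, w3) = NAND(0, 1) = 1
So w3 = 1 and w4 = 1.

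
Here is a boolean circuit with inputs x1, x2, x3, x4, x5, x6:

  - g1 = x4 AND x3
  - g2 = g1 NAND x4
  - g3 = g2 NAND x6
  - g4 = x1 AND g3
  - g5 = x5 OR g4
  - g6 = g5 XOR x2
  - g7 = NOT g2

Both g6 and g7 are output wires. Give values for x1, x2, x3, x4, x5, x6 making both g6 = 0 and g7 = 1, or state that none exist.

Check with x1=1, x2=1, x3=1, x4=1, x5=1, x6=0:
g1 = x4 AND x3 = 1 AND 1 = 1
g2 = g1 NAND x4 = 1 NAND 1 = 0
g3 = g2 NAND x6 = 0 NAND 0 = 1
g4 = x1 AND g3 = 1 AND 1 = 1
g5 = x5 OR g4 = 1 OR 1 = 1
g6 = g5 XOR x2 = 1 XOR 1 = 0
g7 = NOT g2 = NOT 0 = 1
So g6 = 0 and g7 = 1.

x1=1, x2=1, x3=1, x4=1, x5=1, x6=0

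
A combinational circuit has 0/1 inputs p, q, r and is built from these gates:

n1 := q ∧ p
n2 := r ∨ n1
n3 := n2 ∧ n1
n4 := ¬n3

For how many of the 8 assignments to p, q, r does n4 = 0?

n4 = ¬n3 must be 0, so n3 = 1.
n3 = n2 ∧ n1 must be 1, so both n2 = 1 and n1 = 1.
Satisfying assignments:
  p=1, q=1, r=0
  p=1, q=1, r=1

2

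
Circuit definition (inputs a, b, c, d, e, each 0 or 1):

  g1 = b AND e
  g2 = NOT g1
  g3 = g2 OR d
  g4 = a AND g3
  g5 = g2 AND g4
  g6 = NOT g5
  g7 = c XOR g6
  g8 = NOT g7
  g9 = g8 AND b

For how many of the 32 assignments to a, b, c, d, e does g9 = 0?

24

g9 = g8 AND b must be 0, so at least one of g8, b is 0.
Enumerating the 32 input combinations, 24 give g9 = 0 and 8 give g9 = 1.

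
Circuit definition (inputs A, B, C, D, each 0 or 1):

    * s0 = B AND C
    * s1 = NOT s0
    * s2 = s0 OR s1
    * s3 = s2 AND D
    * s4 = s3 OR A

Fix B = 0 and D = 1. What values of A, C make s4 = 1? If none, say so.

A=1, C=1

Check with B = 0 and D = 1 and A=1, C=1:
s0 = B AND C = 0 AND 1 = 0
s1 = NOT s0 = NOT 0 = 1
s2 = s0 OR s1 = 0 OR 1 = 1
s3 = s2 AND D = 1 AND 1 = 1
s4 = s3 OR A = 1 OR 1 = 1
So s4 = 1.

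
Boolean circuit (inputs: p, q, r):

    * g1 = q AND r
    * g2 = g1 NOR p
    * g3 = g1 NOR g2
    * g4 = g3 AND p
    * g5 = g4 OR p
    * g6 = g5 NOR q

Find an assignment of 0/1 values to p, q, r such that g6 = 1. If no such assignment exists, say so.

Check with p=0, q=0, r=0:
g1 = q AND r = 0 AND 0 = 0
g2 = g1 NOR p = 0 NOR 0 = 1
g3 = g1 NOR g2 = 0 NOR 1 = 0
g4 = g3 AND p = 0 AND 0 = 0
g5 = g4 OR p = 0 OR 0 = 0
g6 = g5 NOR q = 0 NOR 0 = 1
So g6 = 1 as required.

p=0, q=0, r=0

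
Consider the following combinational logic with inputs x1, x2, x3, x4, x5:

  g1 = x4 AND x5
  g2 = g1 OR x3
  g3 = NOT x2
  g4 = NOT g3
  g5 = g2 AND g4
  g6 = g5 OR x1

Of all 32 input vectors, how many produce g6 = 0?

g6 = g5 OR x1 must be 0, so both g5 = 0 and x1 = 0.
g5 = g2 AND g4 must be 0, so at least one of g2, g4 is 0.
Enumerating the 32 input combinations, 11 give g6 = 0 and 21 give g6 = 1.

11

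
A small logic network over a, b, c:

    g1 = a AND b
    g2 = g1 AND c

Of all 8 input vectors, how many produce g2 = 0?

g2 = g1 AND c must be 0, so at least one of g1, c is 0.
Enumerating the 8 input combinations, 7 give g2 = 0 and 1 give g2 = 1.

7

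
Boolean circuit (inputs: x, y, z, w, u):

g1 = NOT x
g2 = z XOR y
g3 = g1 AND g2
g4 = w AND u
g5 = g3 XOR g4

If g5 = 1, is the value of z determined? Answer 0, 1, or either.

either

Both values of z occur among assignments with g5 = 1:
  z=0: x=0, y=0, z=0, w=1, u=1
  z=1: x=0, y=0, z=1, w=0, u=0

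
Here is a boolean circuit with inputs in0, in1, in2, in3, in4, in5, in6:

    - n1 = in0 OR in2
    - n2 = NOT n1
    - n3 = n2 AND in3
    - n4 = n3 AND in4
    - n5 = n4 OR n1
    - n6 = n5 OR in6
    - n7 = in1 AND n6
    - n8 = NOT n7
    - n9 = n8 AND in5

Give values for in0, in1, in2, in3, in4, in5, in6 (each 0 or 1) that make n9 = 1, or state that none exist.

n9 = n8 AND in5 must be 1, so both n8 = 1 and in5 = 1.
n8 = NOT n7 must be 1, so n7 = 0.
n7 = in1 AND n6 must be 0, so at least one of in1, n6 is 0.
Check with in0=1 in1=0 in2=0 in3=1 in4=0 in5=1 in6=0:
n1 = in0 OR in2 = 1 OR 0 = 1
n2 = NOT n1 = NOT 1 = 0
n3 = n2 AND in3 = 0 AND 1 = 0
n4 = n3 AND in4 = 0 AND 0 = 0
n5 = n4 OR n1 = 0 OR 1 = 1
n6 = n5 OR in6 = 1 OR 0 = 1
n7 = in1 AND n6 = 0 AND 1 = 0
n8 = NOT n7 = NOT 0 = 1
n9 = n8 AND in5 = 1 AND 1 = 1
So n9 = 1 as required.

in0=1 in1=0 in2=0 in3=1 in4=0 in5=1 in6=0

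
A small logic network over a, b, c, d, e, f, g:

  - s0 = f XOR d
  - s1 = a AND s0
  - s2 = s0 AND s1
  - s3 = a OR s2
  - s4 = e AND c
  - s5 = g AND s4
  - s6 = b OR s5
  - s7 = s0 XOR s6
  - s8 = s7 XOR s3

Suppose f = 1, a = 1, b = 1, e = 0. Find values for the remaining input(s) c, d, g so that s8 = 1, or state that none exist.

c=0, d=0, g=0

s8 = s7 XOR s3 must be 1, so s7 and s3 differ.
Check with f = 1, a = 1, b = 1, e = 0 and c=0, d=0, g=0:
s0 = f XOR d = 1 XOR 0 = 1
s1 = a AND s0 = 1 AND 1 = 1
s2 = s0 AND s1 = 1 AND 1 = 1
s3 = a OR s2 = 1 OR 1 = 1
s4 = e AND c = 0 AND 0 = 0
s5 = g AND s4 = 0 AND 0 = 0
s6 = b OR s5 = 1 OR 0 = 1
s7 = s0 XOR s6 = 1 XOR 1 = 0
s8 = s7 XOR s3 = 0 XOR 1 = 1
So s8 = 1.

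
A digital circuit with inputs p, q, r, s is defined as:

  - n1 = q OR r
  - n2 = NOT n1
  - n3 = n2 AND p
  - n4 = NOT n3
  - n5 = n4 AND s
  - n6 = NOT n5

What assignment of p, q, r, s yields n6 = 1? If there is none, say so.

n6 = NOT n5 must be 1, so n5 = 0.
Check with p=0 q=1 r=1 s=0:
n1 = q OR r = 1 OR 1 = 1
n2 = NOT n1 = NOT 1 = 0
n3 = n2 AND p = 0 AND 0 = 0
n4 = NOT n3 = NOT 0 = 1
n5 = n4 AND s = 1 AND 0 = 0
n6 = NOT n5 = NOT 0 = 1
So n6 = 1 as required.

p=0 q=1 r=1 s=0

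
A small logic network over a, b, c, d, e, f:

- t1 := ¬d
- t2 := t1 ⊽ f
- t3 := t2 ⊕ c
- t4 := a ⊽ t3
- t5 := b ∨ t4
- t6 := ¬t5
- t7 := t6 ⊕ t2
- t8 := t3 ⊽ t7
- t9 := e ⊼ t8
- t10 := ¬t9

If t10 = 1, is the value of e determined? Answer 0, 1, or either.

1

t10 = ¬t9 must be 1, so t9 = 0.
Every assignment with t10 = 1 has e = 1; there are 10 such assignment(s).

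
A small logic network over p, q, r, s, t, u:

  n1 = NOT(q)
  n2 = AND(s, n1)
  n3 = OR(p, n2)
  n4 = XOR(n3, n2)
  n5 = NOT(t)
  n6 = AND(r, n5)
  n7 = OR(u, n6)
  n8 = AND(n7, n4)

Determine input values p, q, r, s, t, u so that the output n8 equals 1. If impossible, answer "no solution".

p=1, q=1, r=0, s=1, t=1, u=1

n8 = AND(n7, n4) must be 1, so both n7 = 1 and n4 = 1.
Check with p=1, q=1, r=0, s=1, t=1, u=1:
n1 = NOT(q) = NOT 1 = 0
n2 = AND(s, n1) = AND(1, 0) = 0
n3 = OR(p, n2) = OR(1, 0) = 1
n4 = XOR(n3, n2) = XOR(1, 0) = 1
n5 = NOT(t) = NOT 1 = 0
n6 = AND(r, n5) = AND(0, 0) = 0
n7 = OR(u, n6) = OR(1, 0) = 1
n8 = AND(n7, n4) = AND(1, 1) = 1
So n8 = 1 as required.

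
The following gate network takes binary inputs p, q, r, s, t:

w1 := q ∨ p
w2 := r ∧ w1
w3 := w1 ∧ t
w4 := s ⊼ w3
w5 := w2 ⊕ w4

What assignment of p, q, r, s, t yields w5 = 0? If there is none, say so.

w5 = w2 ⊕ w4 must be 0, so w2 and w4 are equal.
Check with p=0 q=1 r=1 s=0 t=0:
w1 = q ∨ p = 1 ∨ 0 = 1
w2 = r ∧ w1 = 1 ∧ 1 = 1
w3 = w1 ∧ t = 1 ∧ 0 = 0
w4 = s ⊼ w3 = 0 ⊼ 0 = 1
w5 = w2 ⊕ w4 = 1 ⊕ 1 = 0
So w5 = 0 as required.

p=0 q=1 r=1 s=0 t=0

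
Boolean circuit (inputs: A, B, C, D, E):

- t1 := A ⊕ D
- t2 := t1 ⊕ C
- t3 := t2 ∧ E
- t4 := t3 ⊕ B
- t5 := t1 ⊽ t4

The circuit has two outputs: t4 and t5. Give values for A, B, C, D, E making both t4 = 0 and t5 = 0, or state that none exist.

Check with A=0, B=0, C=1, D=1, E=1:
t1 = A ⊕ D = 0 ⊕ 1 = 1
t2 = t1 ⊕ C = 1 ⊕ 1 = 0
t3 = t2 ∧ E = 0 ∧ 1 = 0
t4 = t3 ⊕ B = 0 ⊕ 0 = 0
t5 = t1 ⊽ t4 = 1 ⊽ 0 = 0
So t4 = 0 and t5 = 0.

A=0, B=0, C=1, D=1, E=1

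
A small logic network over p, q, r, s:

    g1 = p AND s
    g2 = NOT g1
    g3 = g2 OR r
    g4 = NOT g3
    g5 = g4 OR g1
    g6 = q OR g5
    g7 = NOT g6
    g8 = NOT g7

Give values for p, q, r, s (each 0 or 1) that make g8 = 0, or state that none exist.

p=0, q=0, r=0, s=1

g8 = NOT g7 must be 0, so g7 = 1.
g7 = NOT g6 must be 1, so g6 = 0.
Check with p=0, q=0, r=0, s=1:
g1 = p AND s = 0 AND 1 = 0
g2 = NOT g1 = NOT 0 = 1
g3 = g2 OR r = 1 OR 0 = 1
g4 = NOT g3 = NOT 1 = 0
g5 = g4 OR g1 = 0 OR 0 = 0
g6 = q OR g5 = 0 OR 0 = 0
g7 = NOT g6 = NOT 0 = 1
g8 = NOT g7 = NOT 1 = 0
So g8 = 0 as required.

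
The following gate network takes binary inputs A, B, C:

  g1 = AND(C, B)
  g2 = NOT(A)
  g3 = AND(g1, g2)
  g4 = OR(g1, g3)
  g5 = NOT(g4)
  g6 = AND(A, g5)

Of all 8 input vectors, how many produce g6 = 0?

g6 = AND(A, g5) must be 0, so at least one of A, g5 is 0.
Satisfying assignments:
  A=0, B=0, C=0
  A=0, B=0, C=1
  A=0, B=1, C=0
  A=0, B=1, C=1
  A=1, B=1, C=1

5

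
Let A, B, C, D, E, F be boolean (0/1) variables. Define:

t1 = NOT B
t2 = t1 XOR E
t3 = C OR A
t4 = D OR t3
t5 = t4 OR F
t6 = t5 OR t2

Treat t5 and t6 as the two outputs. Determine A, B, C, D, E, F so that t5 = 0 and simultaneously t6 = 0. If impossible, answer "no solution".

Check with A=0 B=0 C=0 D=0 E=1 F=0:
t1 = NOT B = NOT 0 = 1
t2 = t1 XOR E = 1 XOR 1 = 0
t3 = C OR A = 0 OR 0 = 0
t4 = D OR t3 = 0 OR 0 = 0
t5 = t4 OR F = 0 OR 0 = 0
t6 = t5 OR t2 = 0 OR 0 = 0
So t5 = 0 and t6 = 0.

A=0 B=0 C=0 D=0 E=1 F=0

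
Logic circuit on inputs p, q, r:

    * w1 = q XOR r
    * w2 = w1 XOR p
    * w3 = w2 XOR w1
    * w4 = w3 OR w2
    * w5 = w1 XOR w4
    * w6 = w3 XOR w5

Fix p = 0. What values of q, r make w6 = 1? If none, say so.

With p = 0 fixed, none of the 4 settings of q, r give w6 = 1.
For example, with q=0, r=0:
w1 = q XOR r = 0 XOR 0 = 0
w2 = w1 XOR p = 0 XOR 0 = 0
w3 = w2 XOR w1 = 0 XOR 0 = 0
w4 = w3 OR w2 = 0 OR 0 = 0
w5 = w1 XOR w4 = 0 XOR 0 = 0
w6 = w3 XOR w5 = 0 XOR 0 = 0
giving w6 = 0 ≠ 1.

no solution exists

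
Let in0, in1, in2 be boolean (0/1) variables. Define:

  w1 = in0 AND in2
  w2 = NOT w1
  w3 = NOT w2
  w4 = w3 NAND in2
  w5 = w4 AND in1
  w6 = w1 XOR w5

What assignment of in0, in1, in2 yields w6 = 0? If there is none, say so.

in0=0, in1=0, in2=1

w6 = w1 XOR w5 must be 0, so w1 and w5 are equal.
Check with in0=0, in1=0, in2=1:
w1 = in0 AND in2 = 0 AND 1 = 0
w2 = NOT w1 = NOT 0 = 1
w3 = NOT w2 = NOT 1 = 0
w4 = w3 NAND in2 = 0 NAND 1 = 1
w5 = w4 AND in1 = 1 AND 0 = 0
w6 = w1 XOR w5 = 0 XOR 0 = 0
So w6 = 0 as required.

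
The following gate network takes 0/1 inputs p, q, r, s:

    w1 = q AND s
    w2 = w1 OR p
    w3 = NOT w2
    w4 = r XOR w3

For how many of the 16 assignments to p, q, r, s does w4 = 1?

8

w4 = r XOR w3 must be 1, so r and w3 differ.
Enumerating the 16 input combinations, 8 give w4 = 1 and 8 give w4 = 0.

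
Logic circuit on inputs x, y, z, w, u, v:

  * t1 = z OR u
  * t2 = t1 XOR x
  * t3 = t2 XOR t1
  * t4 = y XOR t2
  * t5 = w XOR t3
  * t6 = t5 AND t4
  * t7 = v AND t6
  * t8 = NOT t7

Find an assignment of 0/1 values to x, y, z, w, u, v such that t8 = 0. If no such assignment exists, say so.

x=1, y=0, z=0, w=0, u=0, v=1

Check with x=1, y=0, z=0, w=0, u=0, v=1:
t1 = z OR u = 0 OR 0 = 0
t2 = t1 XOR x = 0 XOR 1 = 1
t3 = t2 XOR t1 = 1 XOR 0 = 1
t4 = y XOR t2 = 0 XOR 1 = 1
t5 = w XOR t3 = 0 XOR 1 = 1
t6 = t5 AND t4 = 1 AND 1 = 1
t7 = v AND t6 = 1 AND 1 = 1
t8 = NOT t7 = NOT 1 = 0
So t8 = 0 as required.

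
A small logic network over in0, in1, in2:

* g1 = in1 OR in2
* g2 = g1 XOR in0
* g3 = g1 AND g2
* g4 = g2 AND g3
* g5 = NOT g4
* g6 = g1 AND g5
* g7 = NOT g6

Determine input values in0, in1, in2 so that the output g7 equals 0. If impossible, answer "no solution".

g7 = NOT g6 must be 0, so g6 = 1.
g6 = g1 AND g5 must be 1, so both g1 = 1 and g5 = 1.
g1 = in1 OR in2 must be 1, so at least one of in1, in2 is 1.
Check with in0=1, in1=0, in2=1:
g1 = in1 OR in2 = 0 OR 1 = 1
g2 = g1 XOR in0 = 1 XOR 1 = 0
g3 = g1 AND g2 = 1 AND 0 = 0
g4 = g2 AND g3 = 0 AND 0 = 0
g5 = NOT g4 = NOT 0 = 1
g6 = g1 AND g5 = 1 AND 1 = 1
g7 = NOT g6 = NOT 1 = 0
So g7 = 0 as required.

in0=1, in1=0, in2=1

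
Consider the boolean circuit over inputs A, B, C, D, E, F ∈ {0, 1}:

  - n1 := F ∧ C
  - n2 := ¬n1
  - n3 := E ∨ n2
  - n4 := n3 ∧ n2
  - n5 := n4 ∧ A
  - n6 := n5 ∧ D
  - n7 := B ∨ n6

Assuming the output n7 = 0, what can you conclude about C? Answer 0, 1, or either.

either

Both values of C occur among assignments with n7 = 0:
  C=0: A=0, B=0, C=0, D=0, E=0, F=0
  C=1: A=0, B=0, C=1, D=0, E=0, F=0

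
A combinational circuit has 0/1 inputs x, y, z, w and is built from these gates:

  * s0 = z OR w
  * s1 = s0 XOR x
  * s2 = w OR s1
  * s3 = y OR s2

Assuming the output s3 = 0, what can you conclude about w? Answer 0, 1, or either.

s3 = y OR s2 must be 0, so both y = 0 and s2 = 0.
Every assignment with s3 = 0 has w = 0; there are 2 such assignment(s).
  x=0, y=0, z=0, w=0
  x=1, y=0, z=1, w=0

0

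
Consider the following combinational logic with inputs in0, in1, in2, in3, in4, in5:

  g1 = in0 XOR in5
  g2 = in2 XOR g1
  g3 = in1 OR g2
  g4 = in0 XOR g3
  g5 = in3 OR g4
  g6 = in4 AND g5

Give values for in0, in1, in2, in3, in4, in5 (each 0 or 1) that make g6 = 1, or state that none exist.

in0=1, in1=1, in2=0, in3=1, in4=1, in5=0

Check with in0=1, in1=1, in2=0, in3=1, in4=1, in5=0:
g1 = in0 XOR in5 = 1 XOR 0 = 1
g2 = in2 XOR g1 = 0 XOR 1 = 1
g3 = in1 OR g2 = 1 OR 1 = 1
g4 = in0 XOR g3 = 1 XOR 1 = 0
g5 = in3 OR g4 = 1 OR 0 = 1
g6 = in4 AND g5 = 1 AND 1 = 1
So g6 = 1 as required.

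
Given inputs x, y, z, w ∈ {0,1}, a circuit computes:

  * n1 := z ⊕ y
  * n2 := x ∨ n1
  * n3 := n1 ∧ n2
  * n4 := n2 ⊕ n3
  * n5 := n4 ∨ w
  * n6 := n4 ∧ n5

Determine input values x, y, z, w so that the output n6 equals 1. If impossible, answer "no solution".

x=1, y=0, z=0, w=0

n6 = n4 ∧ n5 must be 1, so both n4 = 1 and n5 = 1.
n4 = n2 ⊕ n3 must be 1, so n2 and n3 differ.
n5 = n4 ∨ w must be 1, so at least one of n4, w is 1.
Check with x=1, y=0, z=0, w=0:
n1 = z ⊕ y = 0 ⊕ 0 = 0
n2 = x ∨ n1 = 1 ∨ 0 = 1
n3 = n1 ∧ n2 = 0 ∧ 1 = 0
n4 = n2 ⊕ n3 = 1 ⊕ 0 = 1
n5 = n4 ∨ w = 1 ∨ 0 = 1
n6 = n4 ∧ n5 = 1 ∧ 1 = 1
So n6 = 1 as required.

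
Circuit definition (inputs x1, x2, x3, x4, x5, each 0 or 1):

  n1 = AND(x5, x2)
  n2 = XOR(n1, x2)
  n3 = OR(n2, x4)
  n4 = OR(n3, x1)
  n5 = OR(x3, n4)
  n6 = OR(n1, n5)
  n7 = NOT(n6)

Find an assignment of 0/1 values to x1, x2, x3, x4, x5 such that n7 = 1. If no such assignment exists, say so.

Check with x1=0 x2=0 x3=0 x4=0 x5=1:
n1 = AND(x5, x2) = AND(1, 0) = 0
n2 = XOR(n1, x2) = XOR(0, 0) = 0
n3 = OR(n2, x4) = OR(0, 0) = 0
n4 = OR(n3, x1) = OR(0, 0) = 0
n5 = OR(x3, n4) = OR(0, 0) = 0
n6 = OR(n1, n5) = OR(0, 0) = 0
n7 = NOT(n6) = NOT 0 = 1
So n7 = 1 as required.

x1=0 x2=0 x3=0 x4=0 x5=1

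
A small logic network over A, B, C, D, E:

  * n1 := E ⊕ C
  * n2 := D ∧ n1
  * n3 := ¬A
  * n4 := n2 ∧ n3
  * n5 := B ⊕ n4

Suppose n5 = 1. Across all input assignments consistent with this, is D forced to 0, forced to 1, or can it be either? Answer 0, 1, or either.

either

Both values of D occur among assignments with n5 = 1:
  D=0: A=0, B=1, C=0, D=0, E=0
  D=1: A=0, B=0, C=0, D=1, E=1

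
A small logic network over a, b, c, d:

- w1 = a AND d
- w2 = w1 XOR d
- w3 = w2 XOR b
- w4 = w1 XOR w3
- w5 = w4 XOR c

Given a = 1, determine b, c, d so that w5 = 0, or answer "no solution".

b=1, c=1, d=0

w5 = w4 XOR c must be 0, so w4 and c are equal.
Check with a = 1 and b=1, c=1, d=0:
w1 = a AND d = 1 AND 0 = 0
w2 = w1 XOR d = 0 XOR 0 = 0
w3 = w2 XOR b = 0 XOR 1 = 1
w4 = w1 XOR w3 = 0 XOR 1 = 1
w5 = w4 XOR c = 1 XOR 1 = 0
So w5 = 0.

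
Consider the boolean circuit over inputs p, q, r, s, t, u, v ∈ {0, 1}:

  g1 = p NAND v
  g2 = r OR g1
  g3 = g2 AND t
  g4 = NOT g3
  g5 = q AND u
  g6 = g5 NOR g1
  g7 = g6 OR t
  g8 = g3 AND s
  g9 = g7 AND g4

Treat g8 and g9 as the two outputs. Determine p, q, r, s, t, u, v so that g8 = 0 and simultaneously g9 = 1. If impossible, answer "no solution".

p=1, q=0, r=0, s=1, t=1, u=0, v=1

Check with p=1, q=0, r=0, s=1, t=1, u=0, v=1:
g1 = p NAND v = 1 NAND 1 = 0
g2 = r OR g1 = 0 OR 0 = 0
g3 = g2 AND t = 0 AND 1 = 0
g4 = NOT g3 = NOT 0 = 1
g5 = q AND u = 0 AND 0 = 0
g6 = g5 NOR g1 = 0 NOR 0 = 1
g7 = g6 OR t = 1 OR 1 = 1
g8 = g3 AND s = 0 AND 1 = 0
g9 = g7 AND g4 = 1 AND 1 = 1
So g8 = 0 and g9 = 1.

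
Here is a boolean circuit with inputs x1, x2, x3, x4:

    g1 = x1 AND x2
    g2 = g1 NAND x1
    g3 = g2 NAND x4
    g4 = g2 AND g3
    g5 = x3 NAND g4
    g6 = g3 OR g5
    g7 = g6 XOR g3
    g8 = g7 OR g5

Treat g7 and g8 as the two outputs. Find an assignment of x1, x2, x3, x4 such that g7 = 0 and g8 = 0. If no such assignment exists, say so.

x1=0, x2=0, x3=1, x4=0

Check with x1=0, x2=0, x3=1, x4=0:
g1 = x1 AND x2 = 0 AND 0 = 0
g2 = g1 NAND x1 = 0 NAND 0 = 1
g3 = g2 NAND x4 = 1 NAND 0 = 1
g4 = g2 AND g3 = 1 AND 1 = 1
g5 = x3 NAND g4 = 1 NAND 1 = 0
g6 = g3 OR g5 = 1 OR 0 = 1
g7 = g6 XOR g3 = 1 XOR 1 = 0
g8 = g7 OR g5 = 0 OR 0 = 0
So g7 = 0 and g8 = 0.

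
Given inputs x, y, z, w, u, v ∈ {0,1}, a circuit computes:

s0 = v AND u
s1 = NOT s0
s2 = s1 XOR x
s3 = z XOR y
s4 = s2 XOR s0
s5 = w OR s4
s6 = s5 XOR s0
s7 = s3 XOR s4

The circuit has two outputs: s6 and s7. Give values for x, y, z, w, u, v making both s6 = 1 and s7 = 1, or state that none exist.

Check with x=0 y=0 z=0 w=0 u=0 v=1:
s0 = v AND u = 1 AND 0 = 0
s1 = NOT s0 = NOT 0 = 1
s2 = s1 XOR x = 1 XOR 0 = 1
s3 = z XOR y = 0 XOR 0 = 0
s4 = s2 XOR s0 = 1 XOR 0 = 1
s5 = w OR s4 = 0 OR 1 = 1
s6 = s5 XOR s0 = 1 XOR 0 = 1
s7 = s3 XOR s4 = 0 XOR 1 = 1
So s6 = 1 and s7 = 1.

x=0 y=0 z=0 w=0 u=0 v=1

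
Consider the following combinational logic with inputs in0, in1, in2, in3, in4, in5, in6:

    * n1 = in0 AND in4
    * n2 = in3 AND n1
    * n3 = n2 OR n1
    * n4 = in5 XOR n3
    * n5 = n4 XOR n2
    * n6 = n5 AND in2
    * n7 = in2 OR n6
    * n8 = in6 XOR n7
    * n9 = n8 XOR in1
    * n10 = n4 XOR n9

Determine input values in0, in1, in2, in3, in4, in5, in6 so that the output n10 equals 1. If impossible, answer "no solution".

Check with in0=0, in1=0, in2=0, in3=1, in4=1, in5=0, in6=1:
n1 = in0 AND in4 = 0 AND 1 = 0
n2 = in3 AND n1 = 1 AND 0 = 0
n3 = n2 OR n1 = 0 OR 0 = 0
n4 = in5 XOR n3 = 0 XOR 0 = 0
n5 = n4 XOR n2 = 0 XOR 0 = 0
n6 = n5 AND in2 = 0 AND 0 = 0
n7 = in2 OR n6 = 0 OR 0 = 0
n8 = in6 XOR n7 = 1 XOR 0 = 1
n9 = n8 XOR in1 = 1 XOR 0 = 1
n10 = n4 XOR n9 = 0 XOR 1 = 1
So n10 = 1 as required.

in0=0, in1=0, in2=0, in3=1, in4=1, in5=0, in6=1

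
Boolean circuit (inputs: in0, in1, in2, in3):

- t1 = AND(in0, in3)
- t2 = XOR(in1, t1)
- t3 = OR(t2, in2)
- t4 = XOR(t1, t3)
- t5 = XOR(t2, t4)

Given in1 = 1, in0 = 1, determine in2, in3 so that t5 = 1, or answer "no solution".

in2=0 in3=1

t5 = XOR(t2, t4) must be 1, so t2 and t4 differ.
Check with in1 = 1, in0 = 1 and in2=0, in3=1:
t1 = AND(in0, in3) = AND(1, 1) = 1
t2 = XOR(in1, t1) = XOR(1, 1) = 0
t3 = OR(t2, in2) = OR(0, 0) = 0
t4 = XOR(t1, t3) = XOR(1, 0) = 1
t5 = XOR(t2, t4) = XOR(0, 1) = 1
So t5 = 1.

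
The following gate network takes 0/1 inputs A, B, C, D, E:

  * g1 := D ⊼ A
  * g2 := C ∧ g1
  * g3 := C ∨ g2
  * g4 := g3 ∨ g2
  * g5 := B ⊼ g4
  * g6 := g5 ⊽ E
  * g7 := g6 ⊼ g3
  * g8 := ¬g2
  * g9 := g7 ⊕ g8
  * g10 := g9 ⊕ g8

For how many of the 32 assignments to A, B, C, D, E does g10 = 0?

4

g10 = g9 ⊕ g8 must be 0, so g9 and g8 are equal.
Satisfying assignments:
  A=0, B=1, C=1, D=0, E=0
  A=0, B=1, C=1, D=1, E=0
  A=1, B=1, C=1, D=0, E=0
  A=1, B=1, C=1, D=1, E=0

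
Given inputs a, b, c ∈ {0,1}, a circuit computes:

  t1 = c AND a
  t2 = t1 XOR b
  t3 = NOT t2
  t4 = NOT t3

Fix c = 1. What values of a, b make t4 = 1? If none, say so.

t4 = NOT t3 must be 1, so t3 = 0.
t3 = NOT t2 must be 0, so t2 = 1.
Check with c = 1 and a=0, b=1:
t1 = c AND a = 1 AND 0 = 0
t2 = t1 XOR b = 0 XOR 1 = 1
t3 = NOT t2 = NOT 1 = 0
t4 = NOT t3 = NOT 0 = 1
So t4 = 1.

a=0, b=1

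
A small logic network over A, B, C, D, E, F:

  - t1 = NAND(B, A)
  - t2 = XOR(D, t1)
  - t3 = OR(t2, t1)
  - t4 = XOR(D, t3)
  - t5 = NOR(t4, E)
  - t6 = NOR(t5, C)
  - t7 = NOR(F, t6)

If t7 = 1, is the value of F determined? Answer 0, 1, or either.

t7 = NOR(F, t6) must be 1, so both F = 0 and t6 = 0.
t6 = NOR(t5, C) must be 0, so at least one of t5, C is 1.
Every assignment with t7 = 1 has F = 0; there are 21 such assignment(s).

0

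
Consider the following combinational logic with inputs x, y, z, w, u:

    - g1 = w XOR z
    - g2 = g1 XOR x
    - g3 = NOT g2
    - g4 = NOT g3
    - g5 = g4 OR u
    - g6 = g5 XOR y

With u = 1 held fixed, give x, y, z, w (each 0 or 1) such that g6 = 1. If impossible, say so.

x=0 y=0 z=1 w=1

Check with u = 1 and x=0, y=0, z=1, w=1:
g1 = w XOR z = 1 XOR 1 = 0
g2 = g1 XOR x = 0 XOR 0 = 0
g3 = NOT g2 = NOT 0 = 1
g4 = NOT g3 = NOT 1 = 0
g5 = g4 OR u = 0 OR 1 = 1
g6 = g5 XOR y = 1 XOR 0 = 1
So g6 = 1.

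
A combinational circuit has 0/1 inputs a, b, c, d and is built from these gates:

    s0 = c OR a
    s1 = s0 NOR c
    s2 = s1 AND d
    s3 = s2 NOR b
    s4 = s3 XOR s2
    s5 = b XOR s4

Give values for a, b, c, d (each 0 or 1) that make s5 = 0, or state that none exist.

Check with a=0, b=1, c=0, d=1:
s0 = c OR a = 0 OR 0 = 0
s1 = s0 NOR c = 0 NOR 0 = 1
s2 = s1 AND d = 1 AND 1 = 1
s3 = s2 NOR b = 1 NOR 1 = 0
s4 = s3 XOR s2 = 0 XOR 1 = 1
s5 = b XOR s4 = 1 XOR 1 = 0
So s5 = 0 as required.

a=0, b=1, c=0, d=1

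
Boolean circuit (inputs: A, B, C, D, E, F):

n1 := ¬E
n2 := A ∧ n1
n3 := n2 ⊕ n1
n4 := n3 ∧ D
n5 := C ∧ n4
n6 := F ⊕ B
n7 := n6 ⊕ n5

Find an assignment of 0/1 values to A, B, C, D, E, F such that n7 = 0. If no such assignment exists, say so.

Check with A=1, B=1, C=0, D=1, E=0, F=1:
n1 = ¬E = ¬0 = 1
n2 = A ∧ n1 = 1 ∧ 1 = 1
n3 = n2 ⊕ n1 = 1 ⊕ 1 = 0
n4 = n3 ∧ D = 0 ∧ 1 = 0
n5 = C ∧ n4 = 0 ∧ 0 = 0
n6 = F ⊕ B = 1 ⊕ 1 = 0
n7 = n6 ⊕ n5 = 0 ⊕ 0 = 0
So n7 = 0 as required.

A=1, B=1, C=0, D=1, E=0, F=1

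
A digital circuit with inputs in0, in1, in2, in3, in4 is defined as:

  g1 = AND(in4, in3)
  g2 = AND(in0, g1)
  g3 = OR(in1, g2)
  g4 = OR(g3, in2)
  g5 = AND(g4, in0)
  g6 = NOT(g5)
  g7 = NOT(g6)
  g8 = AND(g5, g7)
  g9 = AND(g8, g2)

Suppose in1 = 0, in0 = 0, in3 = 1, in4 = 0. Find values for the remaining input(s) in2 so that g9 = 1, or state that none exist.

no solution exists

With in1 = 0, in0 = 0, in3 = 1, in4 = 0 fixed, none of the 2 settings of in2 give g9 = 1.
For example, with in2=1:
g1 = AND(in4, in3) = AND(0, 1) = 0
g2 = AND(in0, g1) = AND(0, 0) = 0
g3 = OR(in1, g2) = OR(0, 0) = 0
g4 = OR(g3, in2) = OR(0, 1) = 1
g5 = AND(g4, in0) = AND(1, 0) = 0
g6 = NOT(g5) = NOT 0 = 1
g7 = NOT(g6) = NOT 1 = 0
g8 = AND(g5, g7) = AND(0, 0) = 0
g9 = AND(g8, g2) = AND(0, 0) = 0
giving g9 = 0 ≠ 1.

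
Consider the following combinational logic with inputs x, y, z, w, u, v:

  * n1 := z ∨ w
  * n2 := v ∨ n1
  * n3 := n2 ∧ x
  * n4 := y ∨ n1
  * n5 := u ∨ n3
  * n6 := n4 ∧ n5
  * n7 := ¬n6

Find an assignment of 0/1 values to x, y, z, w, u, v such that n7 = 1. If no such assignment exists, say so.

x=0, y=1, z=0, w=1, u=0, v=1

Check with x=0, y=1, z=0, w=1, u=0, v=1:
n1 = z ∨ w = 0 ∨ 1 = 1
n2 = v ∨ n1 = 1 ∨ 1 = 1
n3 = n2 ∧ x = 1 ∧ 0 = 0
n4 = y ∨ n1 = 1 ∨ 1 = 1
n5 = u ∨ n3 = 0 ∨ 0 = 0
n6 = n4 ∧ n5 = 1 ∧ 0 = 0
n7 = ¬n6 = ¬0 = 1
So n7 = 1 as required.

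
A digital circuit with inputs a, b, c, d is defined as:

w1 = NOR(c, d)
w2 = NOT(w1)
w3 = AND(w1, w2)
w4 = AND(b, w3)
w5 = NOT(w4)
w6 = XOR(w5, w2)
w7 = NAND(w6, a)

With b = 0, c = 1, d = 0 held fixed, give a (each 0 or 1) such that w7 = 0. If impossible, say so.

no solution exists

With b = 0, c = 1, d = 0 fixed, none of the 2 settings of a give w7 = 0.
For example, with a=0:
w1 = NOR(c, d) = NOR(1, 0) = 0
w2 = NOT(w1) = NOT 0 = 1
w3 = AND(w1, w2) = AND(0, 1) = 0
w4 = AND(b, w3) = AND(0, 0) = 0
w5 = NOT(w4) = NOT 0 = 1
w6 = XOR(w5, w2) = XOR(1, 1) = 0
w7 = NAND(w6, a) = NAND(0, 0) = 1
giving w7 = 1 ≠ 0.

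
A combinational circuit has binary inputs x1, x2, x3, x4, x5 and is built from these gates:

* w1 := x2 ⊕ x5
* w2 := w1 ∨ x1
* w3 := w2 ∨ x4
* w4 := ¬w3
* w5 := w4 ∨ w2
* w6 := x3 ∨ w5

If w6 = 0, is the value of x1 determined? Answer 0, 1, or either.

0

w6 = x3 ∨ w5 must be 0, so both x3 = 0 and w5 = 0.
w5 = w4 ∨ w2 must be 0, so both w4 = 0 and w2 = 0.
Every assignment with w6 = 0 has x1 = 0; there are 2 such assignment(s).
  x1=0, x2=0, x3=0, x4=1, x5=0
  x1=0, x2=1, x3=0, x4=1, x5=1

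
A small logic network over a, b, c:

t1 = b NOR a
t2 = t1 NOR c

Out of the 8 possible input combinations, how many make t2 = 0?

5

t2 = t1 NOR c must be 0, so at least one of t1, c is 1.
Satisfying assignments:
  a=0, b=0, c=0
  a=0, b=0, c=1
  a=0, b=1, c=1
  a=1, b=0, c=1
  a=1, b=1, c=1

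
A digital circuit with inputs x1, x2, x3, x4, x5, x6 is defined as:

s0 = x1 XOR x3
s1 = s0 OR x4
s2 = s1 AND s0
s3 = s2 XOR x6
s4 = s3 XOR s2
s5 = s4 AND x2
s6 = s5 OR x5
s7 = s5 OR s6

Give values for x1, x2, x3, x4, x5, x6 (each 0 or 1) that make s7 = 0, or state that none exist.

Check with x1=0, x2=0, x3=0, x4=1, x5=0, x6=1:
s0 = x1 XOR x3 = 0 XOR 0 = 0
s1 = s0 OR x4 = 0 OR 1 = 1
s2 = s1 AND s0 = 1 AND 0 = 0
s3 = s2 XOR x6 = 0 XOR 1 = 1
s4 = s3 XOR s2 = 1 XOR 0 = 1
s5 = s4 AND x2 = 1 AND 0 = 0
s6 = s5 OR x5 = 0 OR 0 = 0
s7 = s5 OR s6 = 0 OR 0 = 0
So s7 = 0 as required.

x1=0, x2=0, x3=0, x4=1, x5=0, x6=1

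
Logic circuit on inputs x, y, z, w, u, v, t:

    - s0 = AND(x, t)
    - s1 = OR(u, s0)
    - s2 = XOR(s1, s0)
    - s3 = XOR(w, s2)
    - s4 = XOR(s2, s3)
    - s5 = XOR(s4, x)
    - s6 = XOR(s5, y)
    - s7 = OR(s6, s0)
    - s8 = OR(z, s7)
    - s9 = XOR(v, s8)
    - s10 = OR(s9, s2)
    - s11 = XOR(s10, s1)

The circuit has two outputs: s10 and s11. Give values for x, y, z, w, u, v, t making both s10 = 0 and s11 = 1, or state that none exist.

Check with x=1, y=1, z=0, w=0, u=0, v=1, t=1:
s0 = AND(x, t) = AND(1, 1) = 1
s1 = OR(u, s0) = OR(0, 1) = 1
s2 = XOR(s1, s0) = XOR(1, 1) = 0
s3 = XOR(w, s2) = XOR(0, 0) = 0
s4 = XOR(s2, s3) = XOR(0, 0) = 0
s5 = XOR(s4, x) = XOR(0, 1) = 1
s6 = XOR(s5, y) = XOR(1, 1) = 0
s7 = OR(s6, s0) = OR(0, 1) = 1
s8 = OR(z, s7) = OR(0, 1) = 1
s9 = XOR(v, s8) = XOR(1, 1) = 0
s10 = OR(s9, s2) = OR(0, 0) = 0
s11 = XOR(s10, s1) = XOR(0, 1) = 1
So s10 = 0 and s11 = 1.

x=1, y=1, z=0, w=0, u=0, v=1, t=1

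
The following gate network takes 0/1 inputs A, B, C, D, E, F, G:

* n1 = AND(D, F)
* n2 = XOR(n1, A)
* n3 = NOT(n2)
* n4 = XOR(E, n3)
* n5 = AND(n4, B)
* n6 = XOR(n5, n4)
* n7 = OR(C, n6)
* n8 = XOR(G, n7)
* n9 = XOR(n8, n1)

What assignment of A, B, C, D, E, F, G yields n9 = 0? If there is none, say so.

n9 = XOR(n8, n1) must be 0, so n8 and n1 are equal.
Check with A=1, B=0, C=0, D=0, E=1, F=0, G=1:
n1 = AND(D, F) = AND(0, 0) = 0
n2 = XOR(n1, A) = XOR(0, 1) = 1
n3 = NOT(n2) = NOT 1 = 0
n4 = XOR(E, n3) = XOR(1, 0) = 1
n5 = AND(n4, B) = AND(1, 0) = 0
n6 = XOR(n5, n4) = XOR(0, 1) = 1
n7 = OR(C, n6) = OR(0, 1) = 1
n8 = XOR(G, n7) = XOR(1, 1) = 0
n9 = XOR(n8, n1) = XOR(0, 0) = 0
So n9 = 0 as required.

A=1, B=0, C=0, D=0, E=1, F=0, G=1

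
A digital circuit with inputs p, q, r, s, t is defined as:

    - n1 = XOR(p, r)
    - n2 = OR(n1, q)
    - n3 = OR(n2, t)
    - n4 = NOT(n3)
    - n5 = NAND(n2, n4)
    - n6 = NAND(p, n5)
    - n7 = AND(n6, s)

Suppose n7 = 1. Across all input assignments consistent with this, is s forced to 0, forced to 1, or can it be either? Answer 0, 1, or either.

1

n7 = AND(n6, s) must be 1, so both n6 = 1 and s = 1.
Every assignment with n7 = 1 has s = 1; there are 8 such assignment(s).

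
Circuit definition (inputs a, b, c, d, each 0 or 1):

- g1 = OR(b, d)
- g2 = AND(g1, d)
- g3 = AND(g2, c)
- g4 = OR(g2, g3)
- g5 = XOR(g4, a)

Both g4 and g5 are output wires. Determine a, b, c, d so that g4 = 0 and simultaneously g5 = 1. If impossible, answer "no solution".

a=1, b=1, c=1, d=0

Check with a=1, b=1, c=1, d=0:
g1 = OR(b, d) = OR(1, 0) = 1
g2 = AND(g1, d) = AND(1, 0) = 0
g3 = AND(g2, c) = AND(0, 1) = 0
g4 = OR(g2, g3) = OR(0, 0) = 0
g5 = XOR(g4, a) = XOR(0, 1) = 1
So g4 = 0 and g5 = 1.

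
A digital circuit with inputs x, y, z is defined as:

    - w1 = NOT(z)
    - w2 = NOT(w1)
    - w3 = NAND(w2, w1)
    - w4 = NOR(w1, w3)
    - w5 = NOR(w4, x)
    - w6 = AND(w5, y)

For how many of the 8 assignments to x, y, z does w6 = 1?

2

w6 = AND(w5, y) must be 1, so both w5 = 1 and y = 1.
w5 = NOR(w4, x) must be 1, so both w4 = 0 and x = 0.
w4 = NOR(w1, w3) must be 0, so at least one of w1, w3 is 1.
Enumerating the 8 input combinations, 2 give w6 = 1 and 6 give w6 = 0.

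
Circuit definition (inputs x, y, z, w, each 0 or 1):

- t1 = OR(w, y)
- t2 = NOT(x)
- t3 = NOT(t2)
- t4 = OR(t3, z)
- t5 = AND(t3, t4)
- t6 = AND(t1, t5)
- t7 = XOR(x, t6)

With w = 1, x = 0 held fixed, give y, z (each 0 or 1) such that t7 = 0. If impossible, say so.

y=1, z=0

Check with w = 1, x = 0 and y=1, z=0:
t1 = OR(w, y) = OR(1, 1) = 1
t2 = NOT(x) = NOT 0 = 1
t3 = NOT(t2) = NOT 1 = 0
t4 = OR(t3, z) = OR(0, 0) = 0
t5 = AND(t3, t4) = AND(0, 0) = 0
t6 = AND(t1, t5) = AND(1, 0) = 0
t7 = XOR(x, t6) = XOR(0, 0) = 0
So t7 = 0.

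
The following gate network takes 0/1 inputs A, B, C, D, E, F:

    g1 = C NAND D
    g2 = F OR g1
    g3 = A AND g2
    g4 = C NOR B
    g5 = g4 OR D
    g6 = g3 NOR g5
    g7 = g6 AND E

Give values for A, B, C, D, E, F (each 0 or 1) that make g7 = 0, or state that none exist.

g7 = g6 AND E must be 0, so at least one of g6, E is 0.
Check with A=1, B=0, C=1, D=1, E=0, F=1:
g1 = C NAND D = 1 NAND 1 = 0
g2 = F OR g1 = 1 OR 0 = 1
g3 = A AND g2 = 1 AND 1 = 1
g4 = C NOR B = 1 NOR 0 = 0
g5 = g4 OR D = 0 OR 1 = 1
g6 = g3 NOR g5 = 1 NOR 1 = 0
g7 = g6 AND E = 0 AND 0 = 0
So g7 = 0 as required.

A=1, B=0, C=1, D=1, E=0, F=1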